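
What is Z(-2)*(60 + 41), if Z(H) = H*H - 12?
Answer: -808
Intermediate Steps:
Z(H) = -12 + H² (Z(H) = H² - 12 = -12 + H²)
Z(-2)*(60 + 41) = (-12 + (-2)²)*(60 + 41) = (-12 + 4)*101 = -8*101 = -808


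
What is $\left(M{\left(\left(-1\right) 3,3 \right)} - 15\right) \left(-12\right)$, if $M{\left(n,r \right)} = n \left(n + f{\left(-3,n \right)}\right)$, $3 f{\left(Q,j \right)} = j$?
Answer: $36$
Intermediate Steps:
$f{\left(Q,j \right)} = \frac{j}{3}$
$M{\left(n,r \right)} = \frac{4 n^{2}}{3}$ ($M{\left(n,r \right)} = n \left(n + \frac{n}{3}\right) = n \frac{4 n}{3} = \frac{4 n^{2}}{3}$)
$\left(M{\left(\left(-1\right) 3,3 \right)} - 15\right) \left(-12\right) = \left(\frac{4 \left(\left(-1\right) 3\right)^{2}}{3} - 15\right) \left(-12\right) = \left(\frac{4 \left(-3\right)^{2}}{3} - 15\right) \left(-12\right) = \left(\frac{4}{3} \cdot 9 - 15\right) \left(-12\right) = \left(12 - 15\right) \left(-12\right) = \left(-3\right) \left(-12\right) = 36$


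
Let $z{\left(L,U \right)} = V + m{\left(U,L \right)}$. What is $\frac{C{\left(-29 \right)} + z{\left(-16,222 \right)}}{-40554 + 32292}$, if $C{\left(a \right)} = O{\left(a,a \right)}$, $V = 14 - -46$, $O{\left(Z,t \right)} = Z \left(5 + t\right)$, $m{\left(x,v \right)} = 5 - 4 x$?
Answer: $\frac{127}{8262} \approx 0.015372$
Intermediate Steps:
$V = 60$ ($V = 14 + 46 = 60$)
$z{\left(L,U \right)} = 65 - 4 U$ ($z{\left(L,U \right)} = 60 - \left(-5 + 4 U\right) = 65 - 4 U$)
$C{\left(a \right)} = a \left(5 + a\right)$
$\frac{C{\left(-29 \right)} + z{\left(-16,222 \right)}}{-40554 + 32292} = \frac{- 29 \left(5 - 29\right) + \left(65 - 888\right)}{-40554 + 32292} = \frac{\left(-29\right) \left(-24\right) + \left(65 - 888\right)}{-8262} = \left(696 - 823\right) \left(- \frac{1}{8262}\right) = \left(-127\right) \left(- \frac{1}{8262}\right) = \frac{127}{8262}$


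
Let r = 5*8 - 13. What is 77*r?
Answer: 2079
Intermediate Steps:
r = 27 (r = 40 - 13 = 27)
77*r = 77*27 = 2079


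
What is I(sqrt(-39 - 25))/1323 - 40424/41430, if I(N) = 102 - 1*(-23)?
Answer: -8050367/9135315 ≈ -0.88124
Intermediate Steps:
I(N) = 125 (I(N) = 102 + 23 = 125)
I(sqrt(-39 - 25))/1323 - 40424/41430 = 125/1323 - 40424/41430 = 125*(1/1323) - 40424*1/41430 = 125/1323 - 20212/20715 = -8050367/9135315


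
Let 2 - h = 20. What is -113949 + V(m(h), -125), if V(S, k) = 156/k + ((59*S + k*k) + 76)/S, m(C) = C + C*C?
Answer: -4354377611/38250 ≈ -1.1384e+5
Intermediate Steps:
h = -18 (h = 2 - 1*20 = 2 - 20 = -18)
m(C) = C + C²
V(S, k) = 156/k + (76 + k² + 59*S)/S (V(S, k) = 156/k + ((59*S + k²) + 76)/S = 156/k + ((k² + 59*S) + 76)/S = 156/k + (76 + k² + 59*S)/S)
-113949 + V(m(h), -125) = -113949 + (59 + 76/((-18*(1 - 18))) + 156/(-125) + (-125)²/(-18*(1 - 18))) = -113949 + (59 + 76/((-18*(-17))) + 156*(-1/125) + 15625/(-18*(-17))) = -113949 + (59 + 76/306 - 156/125 + 15625/306) = -113949 + (59 + 76*(1/306) - 156/125 + (1/306)*15625) = -113949 + (59 + 38/153 - 156/125 + 15625/306) = -113949 + 4171639/38250 = -4354377611/38250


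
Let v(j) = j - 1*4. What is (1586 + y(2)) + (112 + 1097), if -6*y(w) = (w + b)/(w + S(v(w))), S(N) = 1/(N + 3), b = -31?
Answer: 50339/18 ≈ 2796.6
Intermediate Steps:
v(j) = -4 + j (v(j) = j - 4 = -4 + j)
S(N) = 1/(3 + N)
y(w) = -(-31 + w)/(6*(w + 1/(-1 + w))) (y(w) = -(w - 31)/(6*(w + 1/(3 + (-4 + w)))) = -(-31 + w)/(6*(w + 1/(-1 + w))))
(1586 + y(2)) + (112 + 1097) = (1586 - (-1 + 2)*(-31 + 2)/(6 + 6*2*(-1 + 2))) + (112 + 1097) = (1586 - 1*1*(-29)/(6 + 6*2*1)) + 1209 = (1586 - 1*1*(-29)/(6 + 12)) + 1209 = (1586 - 1*1*(-29)/18) + 1209 = (1586 - 1*1/18*1*(-29)) + 1209 = (1586 + 29/18) + 1209 = 28577/18 + 1209 = 50339/18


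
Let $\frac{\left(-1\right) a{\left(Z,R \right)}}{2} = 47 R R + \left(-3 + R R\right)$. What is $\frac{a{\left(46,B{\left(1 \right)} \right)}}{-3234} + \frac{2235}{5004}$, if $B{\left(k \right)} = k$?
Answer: $\frac{426575}{899052} \approx 0.47447$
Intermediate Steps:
$a{\left(Z,R \right)} = 6 - 96 R^{2}$ ($a{\left(Z,R \right)} = - 2 \left(47 R R + \left(-3 + R R\right)\right) = - 2 \left(47 R^{2} + \left(-3 + R^{2}\right)\right) = - 2 \left(-3 + 48 R^{2}\right) = 6 - 96 R^{2}$)
$\frac{a{\left(46,B{\left(1 \right)} \right)}}{-3234} + \frac{2235}{5004} = \frac{6 - 96 \cdot 1^{2}}{-3234} + \frac{2235}{5004} = \left(6 - 96\right) \left(- \frac{1}{3234}\right) + 2235 \cdot \frac{1}{5004} = \left(6 - 96\right) \left(- \frac{1}{3234}\right) + \frac{745}{1668} = \left(-90\right) \left(- \frac{1}{3234}\right) + \frac{745}{1668} = \frac{15}{539} + \frac{745}{1668} = \frac{426575}{899052}$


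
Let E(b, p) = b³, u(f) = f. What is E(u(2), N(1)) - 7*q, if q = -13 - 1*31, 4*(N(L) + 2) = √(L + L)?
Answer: 316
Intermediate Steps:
N(L) = -2 + √2*√L/4 (N(L) = -2 + √(L + L)/4 = -2 + √(2*L)/4 = -2 + (√2*√L)/4 = -2 + √2*√L/4)
q = -44 (q = -13 - 31 = -44)
E(u(2), N(1)) - 7*q = 2³ - 7*(-44) = 8 + 308 = 316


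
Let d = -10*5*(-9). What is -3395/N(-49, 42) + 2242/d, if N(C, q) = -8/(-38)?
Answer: -14509141/900 ≈ -16121.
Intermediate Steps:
d = 450 (d = -50*(-9) = 450)
N(C, q) = 4/19 (N(C, q) = -8*(-1/38) = 4/19)
-3395/N(-49, 42) + 2242/d = -3395/4/19 + 2242/450 = -3395*19/4 + 2242*(1/450) = -64505/4 + 1121/225 = -14509141/900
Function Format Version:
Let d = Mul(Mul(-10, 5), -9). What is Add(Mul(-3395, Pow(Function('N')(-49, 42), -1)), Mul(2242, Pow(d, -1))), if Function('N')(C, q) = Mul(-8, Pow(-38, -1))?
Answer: Rational(-14509141, 900) ≈ -16121.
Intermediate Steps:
d = 450 (d = Mul(-50, -9) = 450)
Function('N')(C, q) = Rational(4, 19) (Function('N')(C, q) = Mul(-8, Rational(-1, 38)) = Rational(4, 19))
Add(Mul(-3395, Pow(Function('N')(-49, 42), -1)), Mul(2242, Pow(d, -1))) = Add(Mul(-3395, Pow(Rational(4, 19), -1)), Mul(2242, Pow(450, -1))) = Add(Mul(-3395, Rational(19, 4)), Mul(2242, Rational(1, 450))) = Add(Rational(-64505, 4), Rational(1121, 225)) = Rational(-14509141, 900)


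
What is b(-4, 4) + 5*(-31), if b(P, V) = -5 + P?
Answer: -164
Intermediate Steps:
b(-4, 4) + 5*(-31) = (-5 - 4) + 5*(-31) = -9 - 155 = -164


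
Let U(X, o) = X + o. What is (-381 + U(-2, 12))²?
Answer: 137641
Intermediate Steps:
(-381 + U(-2, 12))² = (-381 + (-2 + 12))² = (-381 + 10)² = (-371)² = 137641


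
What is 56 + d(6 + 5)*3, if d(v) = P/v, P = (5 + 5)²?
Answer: 916/11 ≈ 83.273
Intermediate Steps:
P = 100 (P = 10² = 100)
d(v) = 100/v
56 + d(6 + 5)*3 = 56 + (100/(6 + 5))*3 = 56 + (100/11)*3 = 56 + 300/11 = 916/11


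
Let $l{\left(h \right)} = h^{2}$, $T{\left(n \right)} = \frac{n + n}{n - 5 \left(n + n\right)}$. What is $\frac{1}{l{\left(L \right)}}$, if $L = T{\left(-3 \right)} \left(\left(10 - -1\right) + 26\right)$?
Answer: $\frac{81}{5476} \approx 0.014792$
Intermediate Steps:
$T{\left(n \right)} = - \frac{2}{9}$ ($T{\left(n \right)} = \frac{2 n}{n - 5 \cdot 2 n} = \frac{2 n}{n - 10 n} = \frac{2 n}{\left(-9\right) n} = 2 n \left(- \frac{1}{9 n}\right) = - \frac{2}{9}$)
$L = - \frac{74}{9}$ ($L = - \frac{2 \left(\left(10 - -1\right) + 26\right)}{9} = - \frac{2 \left(\left(10 + 1\right) + 26\right)}{9} = - \frac{2 \left(11 + 26\right)}{9} = \left(- \frac{2}{9}\right) 37 = - \frac{74}{9} \approx -8.2222$)
$\frac{1}{l{\left(L \right)}} = \frac{1}{\left(- \frac{74}{9}\right)^{2}} = \frac{1}{\frac{5476}{81}} = \frac{81}{5476}$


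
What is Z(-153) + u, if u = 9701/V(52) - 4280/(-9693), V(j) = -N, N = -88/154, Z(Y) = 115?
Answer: 662698451/38772 ≈ 17092.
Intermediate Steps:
N = -4/7 (N = -88*1/154 = -4/7 ≈ -0.57143)
V(j) = 4/7 (V(j) = -1*(-4/7) = 4/7)
u = 658239671/38772 (u = 9701/(4/7) - 4280/(-9693) = 9701*(7/4) - 4280*(-1/9693) = 67907/4 + 4280/9693 = 658239671/38772 ≈ 16977.)
Z(-153) + u = 115 + 658239671/38772 = 662698451/38772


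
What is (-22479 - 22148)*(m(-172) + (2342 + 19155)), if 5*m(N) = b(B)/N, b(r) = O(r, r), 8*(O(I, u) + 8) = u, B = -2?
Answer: -3300153842051/3440 ≈ -9.5935e+8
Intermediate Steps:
O(I, u) = -8 + u/8
b(r) = -8 + r/8
m(N) = -33/(20*N) (m(N) = ((-8 + (1/8)*(-2))/N)/5 = ((-8 - 1/4)/N)/5 = (-33/(4*N))/5 = -33/(20*N))
(-22479 - 22148)*(m(-172) + (2342 + 19155)) = (-22479 - 22148)*(-33/20/(-172) + (2342 + 19155)) = -44627*(-33/20*(-1/172) + 21497) = -44627*(33/3440 + 21497) = -44627*73949713/3440 = -3300153842051/3440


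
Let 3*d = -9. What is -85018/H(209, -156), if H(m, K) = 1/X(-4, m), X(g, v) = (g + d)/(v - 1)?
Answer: 297563/104 ≈ 2861.2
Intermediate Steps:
d = -3 (d = (⅓)*(-9) = -3)
X(g, v) = (-3 + g)/(-1 + v) (X(g, v) = (g - 3)/(v - 1) = (-3 + g)/(-1 + v))
H(m, K) = ⅐ - m/7 (H(m, K) = 1/((-3 - 4)/(-1 + m)) = 1/(-7/(-1 + m)) = ⅐ - m/7)
-85018/H(209, -156) = -85018/(⅐ - ⅐*209) = -85018/(⅐ - 209/7) = -85018/(-208/7) = -85018*(-7/208) = 297563/104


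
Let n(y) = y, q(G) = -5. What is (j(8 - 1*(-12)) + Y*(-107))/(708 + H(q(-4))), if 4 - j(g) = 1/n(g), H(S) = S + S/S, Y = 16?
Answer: -34161/14080 ≈ -2.4262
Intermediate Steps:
H(S) = 1 + S (H(S) = S + 1 = 1 + S)
j(g) = 4 - 1/g
(j(8 - 1*(-12)) + Y*(-107))/(708 + H(q(-4))) = ((4 - 1/(8 - 1*(-12))) + 16*(-107))/(708 + (1 - 5)) = ((4 - 1/(8 + 12)) - 1712)/(708 - 4) = ((4 - 1/20) - 1712)/704 = ((4 - 1*1/20) - 1712)*(1/704) = ((4 - 1/20) - 1712)*(1/704) = (79/20 - 1712)*(1/704) = -34161/20*1/704 = -34161/14080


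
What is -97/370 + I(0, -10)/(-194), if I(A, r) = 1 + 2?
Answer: -4982/17945 ≈ -0.27763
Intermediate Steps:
I(A, r) = 3
-97/370 + I(0, -10)/(-194) = -97/370 + 3/(-194) = -97*1/370 + 3*(-1/194) = -97/370 - 3/194 = -4982/17945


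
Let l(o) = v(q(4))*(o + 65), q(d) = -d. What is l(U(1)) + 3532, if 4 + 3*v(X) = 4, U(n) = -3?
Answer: 3532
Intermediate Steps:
v(X) = 0 (v(X) = -4/3 + (⅓)*4 = -4/3 + 4/3 = 0)
l(o) = 0 (l(o) = 0*(o + 65) = 0*(65 + o) = 0)
l(U(1)) + 3532 = 0 + 3532 = 3532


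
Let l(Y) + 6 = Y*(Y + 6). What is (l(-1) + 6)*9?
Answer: -45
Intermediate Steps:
l(Y) = -6 + Y*(6 + Y) (l(Y) = -6 + Y*(Y + 6) = -6 + Y*(6 + Y))
(l(-1) + 6)*9 = ((-6 + (-1)**2 + 6*(-1)) + 6)*9 = ((-6 + 1 - 6) + 6)*9 = (-11 + 6)*9 = -5*9 = -45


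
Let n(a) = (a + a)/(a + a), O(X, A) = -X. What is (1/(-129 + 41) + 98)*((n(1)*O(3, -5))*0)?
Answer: 0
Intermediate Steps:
n(a) = 1 (n(a) = (2*a)/((2*a)) = (2*a)*(1/(2*a)) = 1)
(1/(-129 + 41) + 98)*((n(1)*O(3, -5))*0) = (1/(-129 + 41) + 98)*((1*(-1*3))*0) = (1/(-88) + 98)*((1*(-3))*0) = (-1/88 + 98)*(-3*0) = (8623/88)*0 = 0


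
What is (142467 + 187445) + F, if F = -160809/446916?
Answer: 49147596861/148972 ≈ 3.2991e+5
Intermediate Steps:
F = -53603/148972 (F = -160809*1/446916 = -53603/148972 ≈ -0.35982)
(142467 + 187445) + F = (142467 + 187445) - 53603/148972 = 329912 - 53603/148972 = 49147596861/148972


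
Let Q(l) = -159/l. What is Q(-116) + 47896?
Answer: 5556095/116 ≈ 47897.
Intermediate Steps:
Q(-116) + 47896 = -159/(-116) + 47896 = -159*(-1/116) + 47896 = 159/116 + 47896 = 5556095/116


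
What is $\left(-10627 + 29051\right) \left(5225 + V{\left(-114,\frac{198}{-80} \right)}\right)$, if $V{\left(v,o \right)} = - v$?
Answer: $98365736$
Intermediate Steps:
$\left(-10627 + 29051\right) \left(5225 + V{\left(-114,\frac{198}{-80} \right)}\right) = \left(-10627 + 29051\right) \left(5225 - -114\right) = 18424 \left(5225 + 114\right) = 18424 \cdot 5339 = 98365736$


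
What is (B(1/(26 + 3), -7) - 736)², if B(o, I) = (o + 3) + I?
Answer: 460488681/841 ≈ 5.4755e+5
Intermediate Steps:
B(o, I) = 3 + I + o (B(o, I) = (3 + o) + I = 3 + I + o)
(B(1/(26 + 3), -7) - 736)² = ((3 - 7 + 1/(26 + 3)) - 736)² = ((3 - 7 + 1/29) - 736)² = (-115/29 - 736)² = (-21459/29)² = 460488681/841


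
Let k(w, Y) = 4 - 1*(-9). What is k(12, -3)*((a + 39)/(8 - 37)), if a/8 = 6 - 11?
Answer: 13/29 ≈ 0.44828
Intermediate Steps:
k(w, Y) = 13 (k(w, Y) = 4 + 9 = 13)
a = -40 (a = 8*(6 - 11) = 8*(-5) = -40)
k(12, -3)*((a + 39)/(8 - 37)) = 13*((-40 + 39)/(8 - 37)) = 13*(-1/(-29)) = 13*(-1*(-1/29)) = 13*(1/29) = 13/29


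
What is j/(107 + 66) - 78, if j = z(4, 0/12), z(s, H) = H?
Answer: -78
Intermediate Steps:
j = 0 (j = 0/12 = 0*(1/12) = 0)
j/(107 + 66) - 78 = 0/(107 + 66) - 78 = 0/173 - 78 = 0*(1/173) - 78 = 0 - 78 = -78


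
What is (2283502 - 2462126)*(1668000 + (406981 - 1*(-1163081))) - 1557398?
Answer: -578397144086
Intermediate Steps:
(2283502 - 2462126)*(1668000 + (406981 - 1*(-1163081))) - 1557398 = -178624*(1668000 + (406981 + 1163081)) - 1557398 = -178624*(1668000 + 1570062) - 1557398 = -178624*3238062 - 1557398 = -578395586688 - 1557398 = -578397144086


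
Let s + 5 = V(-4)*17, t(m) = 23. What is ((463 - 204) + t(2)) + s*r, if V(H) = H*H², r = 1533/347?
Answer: -1577715/347 ≈ -4546.7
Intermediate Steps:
r = 1533/347 (r = 1533*(1/347) = 1533/347 ≈ 4.4179)
V(H) = H³
s = -1093 (s = -5 + (-4)³*17 = -5 - 64*17 = -5 - 1088 = -1093)
((463 - 204) + t(2)) + s*r = ((463 - 204) + 23) - 1093*1533/347 = (259 + 23) - 1675569/347 = 282 - 1675569/347 = -1577715/347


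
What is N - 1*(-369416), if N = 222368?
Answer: 591784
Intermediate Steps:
N - 1*(-369416) = 222368 - 1*(-369416) = 222368 + 369416 = 591784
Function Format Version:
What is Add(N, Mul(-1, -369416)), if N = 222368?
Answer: 591784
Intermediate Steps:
Add(N, Mul(-1, -369416)) = Add(222368, Mul(-1, -369416)) = Add(222368, 369416) = 591784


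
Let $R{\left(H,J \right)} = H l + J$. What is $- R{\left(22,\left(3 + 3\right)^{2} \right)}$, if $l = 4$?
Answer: $-124$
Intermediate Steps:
$R{\left(H,J \right)} = J + 4 H$ ($R{\left(H,J \right)} = H 4 + J = 4 H + J = J + 4 H$)
$- R{\left(22,\left(3 + 3\right)^{2} \right)} = - (\left(3 + 3\right)^{2} + 4 \cdot 22) = - (6^{2} + 88) = - (36 + 88) = \left(-1\right) 124 = -124$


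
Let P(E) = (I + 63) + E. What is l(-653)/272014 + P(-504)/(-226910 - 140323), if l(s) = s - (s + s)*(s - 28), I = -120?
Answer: -108899697411/33297505754 ≈ -3.2705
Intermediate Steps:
P(E) = -57 + E (P(E) = (-120 + 63) + E = -57 + E)
l(s) = s - 2*s*(-28 + s)
l(-653)/272014 + P(-504)/(-226910 - 140323) = -653*(57 - 2*(-653))/272014 + (-57 - 504)/(-226910 - 140323) = -653*(57 + 1306)*(1/272014) - 561/(-367233) = -653*1363*(1/272014) - 561*(-1/367233) = -890039*1/272014 + 187/122411 = -890039/272014 + 187/122411 = -108899697411/33297505754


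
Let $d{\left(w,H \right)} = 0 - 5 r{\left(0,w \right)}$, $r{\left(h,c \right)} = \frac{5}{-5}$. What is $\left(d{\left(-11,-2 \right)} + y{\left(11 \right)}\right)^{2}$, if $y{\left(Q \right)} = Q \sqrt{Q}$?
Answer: $1356 + 110 \sqrt{11} \approx 1720.8$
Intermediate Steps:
$r{\left(h,c \right)} = -1$ ($r{\left(h,c \right)} = 5 \left(- \frac{1}{5}\right) = -1$)
$d{\left(w,H \right)} = 5$ ($d{\left(w,H \right)} = 0 - -5 = 0 + 5 = 5$)
$y{\left(Q \right)} = Q^{\frac{3}{2}}$
$\left(d{\left(-11,-2 \right)} + y{\left(11 \right)}\right)^{2} = \left(5 + 11^{\frac{3}{2}}\right)^{2} = \left(5 + 11 \sqrt{11}\right)^{2}$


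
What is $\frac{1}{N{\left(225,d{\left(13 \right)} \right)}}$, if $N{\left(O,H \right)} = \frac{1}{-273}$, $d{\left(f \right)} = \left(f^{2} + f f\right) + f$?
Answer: $-273$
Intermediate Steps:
$d{\left(f \right)} = f + 2 f^{2}$ ($d{\left(f \right)} = \left(f^{2} + f^{2}\right) + f = 2 f^{2} + f = f + 2 f^{2}$)
$N{\left(O,H \right)} = - \frac{1}{273}$
$\frac{1}{N{\left(225,d{\left(13 \right)} \right)}} = \frac{1}{- \frac{1}{273}} = -273$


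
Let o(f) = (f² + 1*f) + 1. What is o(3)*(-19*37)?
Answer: -9139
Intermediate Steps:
o(f) = 1 + f + f² (o(f) = (f² + f) + 1 = (f + f²) + 1 = 1 + f + f²)
o(3)*(-19*37) = (1 + 3 + 3²)*(-19*37) = (1 + 3 + 9)*(-703) = 13*(-703) = -9139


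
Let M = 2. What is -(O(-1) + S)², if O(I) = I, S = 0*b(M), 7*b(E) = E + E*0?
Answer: -1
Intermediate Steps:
b(E) = E/7 (b(E) = (E + E*0)/7 = (E + 0)/7 = E/7)
S = 0 (S = 0*((⅐)*2) = 0*(2/7) = 0)
-(O(-1) + S)² = -(-1 + 0)² = -1*(-1)² = -1*1 = -1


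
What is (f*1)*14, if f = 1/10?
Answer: 7/5 ≈ 1.4000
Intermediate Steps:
f = 1/10 ≈ 0.10000
(f*1)*14 = ((1/10)*1)*14 = (1/10)*14 = 7/5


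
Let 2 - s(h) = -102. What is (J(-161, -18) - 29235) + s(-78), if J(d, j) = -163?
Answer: -29294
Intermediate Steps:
s(h) = 104 (s(h) = 2 - 1*(-102) = 2 + 102 = 104)
(J(-161, -18) - 29235) + s(-78) = (-163 - 29235) + 104 = -29398 + 104 = -29294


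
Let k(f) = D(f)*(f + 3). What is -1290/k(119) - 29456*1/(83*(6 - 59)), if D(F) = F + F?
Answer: 424804853/63864682 ≈ 6.6516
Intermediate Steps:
D(F) = 2*F
k(f) = 2*f*(3 + f) (k(f) = (2*f)*(f + 3) = (2*f)*(3 + f) = 2*f*(3 + f))
-1290/k(119) - 29456*1/(83*(6 - 59)) = -1290*1/(238*(3 + 119)) - 29456*1/(83*(6 - 59)) = -1290/(2*119*122) - 29456/((-53*83)) = -1290/29036 - 29456/(-4399) = -1290*1/29036 - 29456*(-1/4399) = -645/14518 + 29456/4399 = 424804853/63864682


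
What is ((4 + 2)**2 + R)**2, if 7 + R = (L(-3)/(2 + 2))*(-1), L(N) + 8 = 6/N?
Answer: 3969/4 ≈ 992.25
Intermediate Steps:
L(N) = -8 + 6/N
R = -9/2 (R = -7 + ((-8 + 6/(-3))/(2 + 2))*(-1) = -7 + ((-8 + 6*(-1/3))/4)*(-1) = -7 + ((-8 - 2)/4)*(-1) = -7 + ((1/4)*(-10))*(-1) = -7 - 5/2*(-1) = -7 + 5/2 = -9/2 ≈ -4.5000)
((4 + 2)**2 + R)**2 = ((4 + 2)**2 - 9/2)**2 = (6**2 - 9/2)**2 = (36 - 9/2)**2 = (63/2)**2 = 3969/4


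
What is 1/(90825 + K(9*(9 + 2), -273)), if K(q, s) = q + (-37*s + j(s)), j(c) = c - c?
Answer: 1/101025 ≈ 9.8985e-6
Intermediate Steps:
j(c) = 0
K(q, s) = q - 37*s (K(q, s) = q + (-37*s + 0) = q - 37*s)
1/(90825 + K(9*(9 + 2), -273)) = 1/(90825 + (9*(9 + 2) - 37*(-273))) = 1/(90825 + (9*11 + 10101)) = 1/(90825 + (99 + 10101)) = 1/(90825 + 10200) = 1/101025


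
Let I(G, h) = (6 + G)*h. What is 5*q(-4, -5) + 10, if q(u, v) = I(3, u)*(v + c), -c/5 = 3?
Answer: 3610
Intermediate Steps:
c = -15 (c = -5*3 = -15)
I(G, h) = h*(6 + G)
q(u, v) = 9*u*(-15 + v) (q(u, v) = (u*(6 + 3))*(v - 15) = (u*9)*(-15 + v) = (9*u)*(-15 + v) = 9*u*(-15 + v))
5*q(-4, -5) + 10 = 5*(9*(-4)*(-15 - 5)) + 10 = 5*(9*(-4)*(-20)) + 10 = 5*720 + 10 = 3600 + 10 = 3610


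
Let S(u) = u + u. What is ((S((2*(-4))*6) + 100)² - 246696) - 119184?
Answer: -365864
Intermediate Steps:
S(u) = 2*u
((S((2*(-4))*6) + 100)² - 246696) - 119184 = ((2*((2*(-4))*6) + 100)² - 246696) - 119184 = ((2*(-8*6) + 100)² - 246696) - 119184 = ((2*(-48) + 100)² - 246696) - 119184 = ((-96 + 100)² - 246696) - 119184 = (4² - 246696) - 119184 = (16 - 246696) - 119184 = -246680 - 119184 = -365864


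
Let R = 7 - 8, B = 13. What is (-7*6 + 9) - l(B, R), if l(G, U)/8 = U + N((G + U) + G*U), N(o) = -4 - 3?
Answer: 31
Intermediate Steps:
R = -1
N(o) = -7
l(G, U) = -56 + 8*U (l(G, U) = 8*(U - 7) = 8*(-7 + U) = -56 + 8*U)
(-7*6 + 9) - l(B, R) = (-7*6 + 9) - (-56 + 8*(-1)) = (-42 + 9) - (-56 - 8) = -33 - 1*(-64) = -33 + 64 = 31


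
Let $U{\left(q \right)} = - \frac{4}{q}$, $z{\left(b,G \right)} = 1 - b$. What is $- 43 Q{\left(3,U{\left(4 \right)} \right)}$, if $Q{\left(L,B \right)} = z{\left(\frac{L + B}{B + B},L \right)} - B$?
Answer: $-129$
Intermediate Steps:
$Q{\left(L,B \right)} = 1 - B - \frac{B + L}{2 B}$ ($Q{\left(L,B \right)} = \left(1 - \frac{L + B}{B + B}\right) - B = \left(1 - \frac{B + L}{2 B}\right) - B = 1 - B - \frac{B + L}{2 B}$)
$- 43 Q{\left(3,U{\left(4 \right)} \right)} = - 43 \left(\frac{1}{2} - - \frac{4}{4} - \frac{3}{2 \left(- \frac{4}{4}\right)}\right) = - 43 \left(\frac{1}{2} - \left(-4\right) \frac{1}{4} - \frac{3}{2 \left(\left(-4\right) \frac{1}{4}\right)}\right) = - 43 \left(\frac{1}{2} - -1 - \frac{3}{2 \left(-1\right)}\right) = - 43 \left(\frac{1}{2} + 1 - \frac{3}{2} \left(-1\right)\right) = - 43 \left(\frac{1}{2} + 1 + \frac{3}{2}\right) = \left(-43\right) 3 = -129$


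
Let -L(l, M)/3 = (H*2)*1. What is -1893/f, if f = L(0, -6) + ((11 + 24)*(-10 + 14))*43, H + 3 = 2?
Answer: -1893/6026 ≈ -0.31414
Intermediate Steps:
H = -1 (H = -3 + 2 = -1)
L(l, M) = 6 (L(l, M) = -3*(-1*2) = -(-6) = -3*(-2) = 6)
f = 6026 (f = 6 + ((11 + 24)*(-10 + 14))*43 = 6 + (35*4)*43 = 6 + 140*43 = 6 + 6020 = 6026)
-1893/f = -1893/6026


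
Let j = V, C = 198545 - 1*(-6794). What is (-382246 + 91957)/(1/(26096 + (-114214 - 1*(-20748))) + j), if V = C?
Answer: -19556769930/13833688429 ≈ -1.4137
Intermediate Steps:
C = 205339 (C = 198545 + 6794 = 205339)
V = 205339
j = 205339
(-382246 + 91957)/(1/(26096 + (-114214 - 1*(-20748))) + j) = (-382246 + 91957)/(1/(26096 + (-114214 - 1*(-20748))) + 205339) = -290289/(1/(26096 + (-114214 + 20748)) + 205339) = -290289/(1/(26096 - 93466) + 205339) = -290289/(1/(-67370) + 205339) = -290289/(-1/67370 + 205339) = -290289/13833688429/67370 = -290289*67370/13833688429 = -19556769930/13833688429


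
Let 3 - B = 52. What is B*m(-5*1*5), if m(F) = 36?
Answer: -1764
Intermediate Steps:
B = -49 (B = 3 - 1*52 = 3 - 52 = -49)
B*m(-5*1*5) = -49*36 = -1764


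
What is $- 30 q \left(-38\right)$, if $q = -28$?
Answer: $-31920$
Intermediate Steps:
$- 30 q \left(-38\right) = \left(-30\right) \left(-28\right) \left(-38\right) = 840 \left(-38\right) = -31920$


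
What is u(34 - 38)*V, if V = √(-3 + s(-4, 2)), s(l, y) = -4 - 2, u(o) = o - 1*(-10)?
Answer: 18*I ≈ 18.0*I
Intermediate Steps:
u(o) = 10 + o (u(o) = o + 10 = 10 + o)
s(l, y) = -6
V = 3*I (V = √(-3 - 6) = √(-9) = 3*I ≈ 3.0*I)
u(34 - 38)*V = (10 + (34 - 38))*(3*I) = (10 - 4)*(3*I) = 6*(3*I) = 18*I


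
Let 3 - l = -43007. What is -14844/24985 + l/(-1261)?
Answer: -1093323134/31506085 ≈ -34.702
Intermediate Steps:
l = 43010 (l = 3 - 1*(-43007) = 3 + 43007 = 43010)
-14844/24985 + l/(-1261) = -14844/24985 + 43010/(-1261) = -14844*1/24985 + 43010*(-1/1261) = -14844/24985 - 43010/1261 = -1093323134/31506085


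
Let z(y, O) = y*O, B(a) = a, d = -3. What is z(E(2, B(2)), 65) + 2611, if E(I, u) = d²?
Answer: 3196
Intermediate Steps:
E(I, u) = 9 (E(I, u) = (-3)² = 9)
z(y, O) = O*y
z(E(2, B(2)), 65) + 2611 = 65*9 + 2611 = 585 + 2611 = 3196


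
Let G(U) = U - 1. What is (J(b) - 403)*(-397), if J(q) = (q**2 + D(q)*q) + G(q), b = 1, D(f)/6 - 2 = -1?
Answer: 157212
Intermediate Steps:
G(U) = -1 + U
D(f) = 6 (D(f) = 12 + 6*(-1) = 12 - 6 = 6)
J(q) = -1 + q**2 + 7*q (J(q) = (q**2 + 6*q) + (-1 + q) = -1 + q**2 + 7*q)
(J(b) - 403)*(-397) = ((-1 + 1**2 + 7*1) - 403)*(-397) = ((-1 + 1 + 7) - 403)*(-397) = (7 - 403)*(-397) = -396*(-397) = 157212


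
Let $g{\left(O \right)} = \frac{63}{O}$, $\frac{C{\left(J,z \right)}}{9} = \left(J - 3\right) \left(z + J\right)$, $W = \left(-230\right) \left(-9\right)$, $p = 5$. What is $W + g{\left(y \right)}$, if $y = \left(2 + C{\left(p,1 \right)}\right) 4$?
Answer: $\frac{910863}{440} \approx 2070.1$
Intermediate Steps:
$W = 2070$
$C{\left(J,z \right)} = 9 \left(-3 + J\right) \left(J + z\right)$ ($C{\left(J,z \right)} = 9 \left(J - 3\right) \left(z + J\right) = 9 \left(-3 + J\right) \left(J + z\right)$)
$y = 440$ ($y = \left(2 + \left(\left(-27\right) 5 - 27 + 9 \cdot 5^{2} + 9 \cdot 5 \cdot 1\right)\right) 4 = \left(2 + \left(-135 - 27 + 9 \cdot 25 + 45\right)\right) 4 = \left(2 + \left(-135 - 27 + 225 + 45\right)\right) 4 = \left(2 + 108\right) 4 = 110 \cdot 4 = 440$)
$W + g{\left(y \right)} = 2070 + \frac{63}{440} = \frac{910863}{440}$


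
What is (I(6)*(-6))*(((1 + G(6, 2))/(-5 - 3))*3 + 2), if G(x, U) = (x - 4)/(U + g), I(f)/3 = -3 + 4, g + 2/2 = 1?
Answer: -45/2 ≈ -22.500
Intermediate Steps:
g = 0 (g = -1 + 1 = 0)
I(f) = 3 (I(f) = 3*(-3 + 4) = 3*1 = 3)
G(x, U) = (-4 + x)/U (G(x, U) = (x - 4)/(U + 0) = (-4 + x)/U)
(I(6)*(-6))*(((1 + G(6, 2))/(-5 - 3))*3 + 2) = (3*(-6))*(((1 + (-4 + 6)/2)/(-5 - 3))*3 + 2) = -18*(((1 + (½)*2)/(-8))*3 + 2) = -18*(((1 + 1)*(-⅛))*3 + 2) = -18*((2*(-⅛))*3 + 2) = -18*(-¼*3 + 2) = -18*(-¾ + 2) = -18*5/4 = -45/2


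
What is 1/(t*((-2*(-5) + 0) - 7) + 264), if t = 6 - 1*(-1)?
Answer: 1/285 ≈ 0.0035088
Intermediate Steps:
t = 7 (t = 6 + 1 = 7)
1/(t*((-2*(-5) + 0) - 7) + 264) = 1/(7*((-2*(-5) + 0) - 7) + 264) = 1/(7*((10 + 0) - 7) + 264) = 1/(7*(10 - 7) + 264) = 1/(7*3 + 264) = 1/(21 + 264) = 1/285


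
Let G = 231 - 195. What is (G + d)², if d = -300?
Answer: 69696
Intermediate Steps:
G = 36
(G + d)² = (36 - 300)² = (-264)² = 69696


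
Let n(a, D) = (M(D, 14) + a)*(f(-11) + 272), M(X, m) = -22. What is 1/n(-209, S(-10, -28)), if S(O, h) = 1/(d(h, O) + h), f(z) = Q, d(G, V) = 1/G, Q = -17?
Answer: -1/58905 ≈ -1.6976e-5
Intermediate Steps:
f(z) = -17
S(O, h) = 1/(h + 1/h) (S(O, h) = 1/(1/h + h) = 1/(h + 1/h))
n(a, D) = -5610 + 255*a (n(a, D) = (-22 + a)*(-17 + 272) = (-22 + a)*255 = -5610 + 255*a)
1/n(-209, S(-10, -28)) = 1/(-5610 + 255*(-209)) = 1/(-5610 - 53295) = 1/(-58905) = -1/58905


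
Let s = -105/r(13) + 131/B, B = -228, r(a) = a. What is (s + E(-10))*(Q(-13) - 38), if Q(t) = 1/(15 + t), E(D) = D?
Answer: 1382075/1976 ≈ 699.43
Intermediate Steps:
s = -25643/2964 (s = -105/13 + 131/(-228) = -105*1/13 + 131*(-1/228) = -105/13 - 131/228 = -25643/2964 ≈ -8.6515)
(s + E(-10))*(Q(-13) - 38) = (-25643/2964 - 10)*(1/(15 - 13) - 38) = -55283*(1/2 - 38)/2964 = -55283/2964*(-75/2) = 1382075/1976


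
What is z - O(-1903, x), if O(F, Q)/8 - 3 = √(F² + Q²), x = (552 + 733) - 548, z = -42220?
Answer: -42244 - 88*√34418 ≈ -58570.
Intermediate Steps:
x = 737 (x = 1285 - 548 = 737)
O(F, Q) = 24 + 8*√(F² + Q²)
z - O(-1903, x) = -42220 - (24 + 8*√((-1903)² + 737²)) = -42220 - (24 + 8*√(3621409 + 543169)) = -42220 - (24 + 8*√4164578) = -42220 - (24 + 8*(11*√34418)) = -42220 - (24 + 88*√34418) = -42220 + (-24 - 88*√34418) = -42244 - 88*√34418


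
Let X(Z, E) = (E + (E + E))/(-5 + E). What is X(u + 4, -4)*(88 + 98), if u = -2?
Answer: 248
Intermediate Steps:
X(Z, E) = 3*E/(-5 + E) (X(Z, E) = (E + 2*E)/(-5 + E) = (3*E)/(-5 + E) = 3*E/(-5 + E))
X(u + 4, -4)*(88 + 98) = (3*(-4)/(-5 - 4))*(88 + 98) = (3*(-4)/(-9))*186 = (3*(-4)*(-1/9))*186 = (4/3)*186 = 248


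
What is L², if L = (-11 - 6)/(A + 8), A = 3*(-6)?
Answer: 289/100 ≈ 2.8900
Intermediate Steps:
A = -18
L = 17/10 (L = (-11 - 6)/(-18 + 8) = -17/(-10) = -17*(-⅒) = 17/10 ≈ 1.7000)
L² = (17/10)² = 289/100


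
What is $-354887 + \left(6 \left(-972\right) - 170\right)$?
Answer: $-360889$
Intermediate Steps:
$-354887 + \left(6 \left(-972\right) - 170\right) = -354887 - 6002 = -360889$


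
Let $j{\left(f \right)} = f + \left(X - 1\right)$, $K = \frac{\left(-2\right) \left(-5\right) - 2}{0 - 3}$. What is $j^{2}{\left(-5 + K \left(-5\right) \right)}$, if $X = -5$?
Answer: $\frac{49}{9} \approx 5.4444$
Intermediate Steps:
$K = - \frac{8}{3}$ ($K = \frac{10 - 2}{-3} = 8 \left(- \frac{1}{3}\right) = - \frac{8}{3} \approx -2.6667$)
$j{\left(f \right)} = -6 + f$ ($j{\left(f \right)} = f - 6 = -6 + f$)
$j^{2}{\left(-5 + K \left(-5\right) \right)} = \left(-6 - - \frac{25}{3}\right)^{2} = \left(-6 + \left(-5 + \frac{40}{3}\right)\right)^{2} = \left(-6 + \frac{25}{3}\right)^{2} = \left(\frac{7}{3}\right)^{2} = \frac{49}{9}$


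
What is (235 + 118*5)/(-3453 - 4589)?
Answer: -825/8042 ≈ -0.10259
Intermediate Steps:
(235 + 118*5)/(-3453 - 4589) = (235 + 590)/(-8042) = 825*(-1/8042) = -825/8042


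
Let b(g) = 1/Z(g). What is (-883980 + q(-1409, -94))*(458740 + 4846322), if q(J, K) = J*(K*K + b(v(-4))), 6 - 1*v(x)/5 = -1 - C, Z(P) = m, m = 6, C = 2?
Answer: -70738433227441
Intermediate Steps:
Z(P) = 6
v(x) = 45 (v(x) = 30 - 5*(-1 - 1*2) = 30 - 5*(-1 - 2) = 30 - 5*(-3) = 30 + 15 = 45)
b(g) = 1/6
q(J, K) = J*(1/6 + K**2) (q(J, K) = J*(K*K + 1/6) = J*(K**2 + 1/6) = J*(1/6 + K**2))
(-883980 + q(-1409, -94))*(458740 + 4846322) = (-883980 - 1409*(1/6 + (-94)**2))*(458740 + 4846322) = (-883980 - 1409*(1/6 + 8836))*5305062 = (-883980 - 1409*53017/6)*5305062 = (-883980 - 74700953/6)*5305062 = -80004833/6*5305062 = -70738433227441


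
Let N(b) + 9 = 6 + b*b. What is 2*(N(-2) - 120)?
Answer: -238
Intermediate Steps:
N(b) = -3 + b² (N(b) = -9 + (6 + b*b) = -9 + (6 + b²) = -3 + b²)
2*(N(-2) - 120) = 2*((-3 + (-2)²) - 120) = 2*((-3 + 4) - 120) = 2*(1 - 120) = 2*(-119) = -238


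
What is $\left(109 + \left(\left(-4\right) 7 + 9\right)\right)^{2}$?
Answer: $8100$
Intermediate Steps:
$\left(109 + \left(\left(-4\right) 7 + 9\right)\right)^{2} = \left(109 + \left(-28 + 9\right)\right)^{2} = \left(109 - 19\right)^{2} = 90^{2} = 8100$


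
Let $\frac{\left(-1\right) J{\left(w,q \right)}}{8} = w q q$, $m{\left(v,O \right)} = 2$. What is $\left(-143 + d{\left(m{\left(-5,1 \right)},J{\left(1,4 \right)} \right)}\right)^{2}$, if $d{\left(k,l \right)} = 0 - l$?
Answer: $225$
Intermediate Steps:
$J{\left(w,q \right)} = - 8 w q^{2}$ ($J{\left(w,q \right)} = - 8 w q q = - 8 q w q = - 8 w q^{2}$)
$d{\left(k,l \right)} = - l$
$\left(-143 + d{\left(m{\left(-5,1 \right)},J{\left(1,4 \right)} \right)}\right)^{2} = \left(-143 - \left(-8\right) 1 \cdot 4^{2}\right)^{2} = \left(-143 - \left(-8\right) 1 \cdot 16\right)^{2} = \left(-143 - -128\right)^{2} = \left(-143 + 128\right)^{2} = \left(-15\right)^{2} = 225$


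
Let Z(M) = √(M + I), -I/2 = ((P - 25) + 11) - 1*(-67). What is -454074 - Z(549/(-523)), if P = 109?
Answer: -454074 - 3*I*√9878947/523 ≈ -4.5407e+5 - 18.029*I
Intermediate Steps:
I = -324 (I = -2*(((109 - 25) + 11) - 1*(-67)) = -2*((84 + 11) + 67) = -2*(95 + 67) = -2*162 = -324)
Z(M) = √(-324 + M) (Z(M) = √(M - 324) = √(-324 + M))
-454074 - Z(549/(-523)) = -454074 - √(-324 + 549/(-523)) = -454074 - √(-324 + 549*(-1/523)) = -454074 - √(-324 - 549/523) = -454074 - √(-170001/523) = -454074 - 3*I*√9878947/523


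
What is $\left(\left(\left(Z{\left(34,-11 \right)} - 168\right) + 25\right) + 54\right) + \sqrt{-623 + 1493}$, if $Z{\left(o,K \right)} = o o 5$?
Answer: $5691 + \sqrt{870} \approx 5720.5$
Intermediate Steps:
$Z{\left(o,K \right)} = 5 o^{2}$ ($Z{\left(o,K \right)} = o^{2} \cdot 5 = 5 o^{2}$)
$\left(\left(\left(Z{\left(34,-11 \right)} - 168\right) + 25\right) + 54\right) + \sqrt{-623 + 1493} = \left(\left(\left(5 \cdot 34^{2} - 168\right) + 25\right) + 54\right) + \sqrt{-623 + 1493} = \left(\left(\left(5 \cdot 1156 - 168\right) + 25\right) + 54\right) + \sqrt{870} = \left(\left(\left(5780 - 168\right) + 25\right) + 54\right) + \sqrt{870} = \left(\left(5612 + 25\right) + 54\right) + \sqrt{870} = \left(5637 + 54\right) + \sqrt{870} = 5691 + \sqrt{870}$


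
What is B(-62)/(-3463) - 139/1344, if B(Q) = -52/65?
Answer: -2401409/23271360 ≈ -0.10319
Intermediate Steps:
B(Q) = -⅘ (B(Q) = -52*1/65 = -⅘)
B(-62)/(-3463) - 139/1344 = -⅘/(-3463) - 139/1344 = -⅘*(-1/3463) - 139*1/1344 = 4/17315 - 139/1344 = -2401409/23271360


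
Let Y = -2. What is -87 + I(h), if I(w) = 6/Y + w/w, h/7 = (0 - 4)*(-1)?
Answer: -89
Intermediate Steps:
h = 28 (h = 7*((0 - 4)*(-1)) = 7*(-4*(-1)) = 7*4 = 28)
I(w) = -2 (I(w) = 6/(-2) + w/w = 6*(-½) + 1 = -3 + 1 = -2)
-87 + I(h) = -87 - 2 = -89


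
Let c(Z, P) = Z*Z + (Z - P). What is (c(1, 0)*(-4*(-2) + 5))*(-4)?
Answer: -104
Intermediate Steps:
c(Z, P) = Z + Z**2 - P (c(Z, P) = Z**2 + (Z - P) = Z + Z**2 - P)
(c(1, 0)*(-4*(-2) + 5))*(-4) = ((1 + 1**2 - 1*0)*(-4*(-2) + 5))*(-4) = ((1 + 1 + 0)*(8 + 5))*(-4) = (2*13)*(-4) = 26*(-4) = -104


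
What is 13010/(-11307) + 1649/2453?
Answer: -13268287/27736071 ≈ -0.47838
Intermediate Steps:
13010/(-11307) + 1649/2453 = 13010*(-1/11307) + 1649*(1/2453) = -13010/11307 + 1649/2453 = -13268287/27736071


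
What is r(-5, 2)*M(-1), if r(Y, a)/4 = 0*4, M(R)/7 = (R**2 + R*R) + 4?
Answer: 0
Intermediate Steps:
M(R) = 28 + 14*R**2 (M(R) = 7*((R**2 + R*R) + 4) = 7*((R**2 + R**2) + 4) = 7*(2*R**2 + 4) = 7*(4 + 2*R**2) = 28 + 14*R**2)
r(Y, a) = 0 (r(Y, a) = 4*(0*4) = 4*0 = 0)
r(-5, 2)*M(-1) = 0*(28 + 14*(-1)**2) = 0*(28 + 14*1) = 0*(28 + 14) = 0*42 = 0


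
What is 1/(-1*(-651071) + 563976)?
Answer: 1/1215047 ≈ 8.2301e-7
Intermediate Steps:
1/(-1*(-651071) + 563976) = 1/(651071 + 563976) = 1/1215047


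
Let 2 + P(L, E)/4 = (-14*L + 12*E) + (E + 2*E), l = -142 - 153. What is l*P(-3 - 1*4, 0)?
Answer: -113280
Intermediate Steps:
l = -295
P(L, E) = -8 - 56*L + 60*E (P(L, E) = -8 + 4*((-14*L + 12*E) + (E + 2*E)) = -8 + 4*((-14*L + 12*E) + 3*E) = -8 + 4*(-14*L + 15*E) = -8 + (-56*L + 60*E) = -8 - 56*L + 60*E)
l*P(-3 - 1*4, 0) = -295*(-8 - 56*(-3 - 1*4) + 60*0) = -295*(-8 - 56*(-3 - 4) + 0) = -295*(-8 - 56*(-7) + 0) = -295*(-8 + 392 + 0) = -295*384 = -113280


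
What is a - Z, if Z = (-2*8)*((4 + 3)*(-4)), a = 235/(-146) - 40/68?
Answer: -1117391/2482 ≈ -450.20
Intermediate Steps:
a = -5455/2482 (a = 235*(-1/146) - 40*1/68 = -235/146 - 10/17 = -5455/2482 ≈ -2.1978)
Z = 448 (Z = -112*(-4) = -16*(-28) = 448)
a - Z = -5455/2482 - 1*448 = -5455/2482 - 448 = -1117391/2482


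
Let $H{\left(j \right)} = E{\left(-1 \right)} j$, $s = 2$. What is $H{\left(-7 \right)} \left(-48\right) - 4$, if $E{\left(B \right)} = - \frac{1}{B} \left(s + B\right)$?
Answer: $332$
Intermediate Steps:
$E{\left(B \right)} = - \frac{2 + B}{B}$ ($E{\left(B \right)} = - \frac{1}{B} \left(2 + B\right) = - \frac{2 + B}{B}$)
$H{\left(j \right)} = j$ ($H{\left(j \right)} = \frac{-2 - -1}{-1} j = - (-2 + 1) j = \left(-1\right) \left(-1\right) j = 1 j = j$)
$H{\left(-7 \right)} \left(-48\right) - 4 = \left(-7\right) \left(-48\right) - 4 = 336 - 4 = 332$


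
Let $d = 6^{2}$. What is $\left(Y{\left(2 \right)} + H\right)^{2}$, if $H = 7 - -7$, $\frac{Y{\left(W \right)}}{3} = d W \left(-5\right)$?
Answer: $1136356$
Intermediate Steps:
$d = 36$
$Y{\left(W \right)} = - 540 W$ ($Y{\left(W \right)} = 3 \cdot 36 W \left(-5\right) = 3 \left(- 180 W\right) = - 540 W$)
$H = 14$ ($H = 7 + 7 = 14$)
$\left(Y{\left(2 \right)} + H\right)^{2} = \left(\left(-540\right) 2 + 14\right)^{2} = \left(-1080 + 14\right)^{2} = \left(-1066\right)^{2} = 1136356$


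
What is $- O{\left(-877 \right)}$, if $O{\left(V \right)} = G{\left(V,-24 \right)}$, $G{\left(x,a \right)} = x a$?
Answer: $-21048$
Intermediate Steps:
$G{\left(x,a \right)} = a x$
$O{\left(V \right)} = - 24 V$
$- O{\left(-877 \right)} = - \left(-24\right) \left(-877\right) = \left(-1\right) 21048 = -21048$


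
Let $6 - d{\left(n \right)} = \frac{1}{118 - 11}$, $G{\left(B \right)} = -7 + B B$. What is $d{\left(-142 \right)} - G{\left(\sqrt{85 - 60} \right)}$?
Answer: $- \frac{1285}{107} \approx -12.009$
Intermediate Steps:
$G{\left(B \right)} = -7 + B^{2}$
$d{\left(n \right)} = \frac{641}{107}$ ($d{\left(n \right)} = 6 - \frac{1}{118 - 11} = 6 - \frac{1}{107} = \frac{641}{107}$)
$d{\left(-142 \right)} - G{\left(\sqrt{85 - 60} \right)} = \frac{641}{107} - \left(-7 + \left(\sqrt{85 - 60}\right)^{2}\right) = \frac{641}{107} - \left(-7 + \left(\sqrt{25}\right)^{2}\right) = \frac{641}{107} - \left(-7 + 5^{2}\right) = \frac{641}{107} - \left(-7 + 25\right) = \frac{641}{107} - 18 = - \frac{1285}{107}$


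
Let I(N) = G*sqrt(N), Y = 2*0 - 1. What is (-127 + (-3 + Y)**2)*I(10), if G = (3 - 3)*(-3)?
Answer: 0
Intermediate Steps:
Y = -1 (Y = 0 - 1 = -1)
G = 0 (G = 0*(-3) = 0)
I(N) = 0 (I(N) = 0*sqrt(N) = 0)
(-127 + (-3 + Y)**2)*I(10) = (-127 + (-3 - 1)**2)*0 = (-127 + (-4)**2)*0 = (-127 + 16)*0 = -111*0 = 0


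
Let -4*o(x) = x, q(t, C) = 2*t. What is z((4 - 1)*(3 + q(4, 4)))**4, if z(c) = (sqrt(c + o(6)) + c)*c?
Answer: 6606691177977/4 + 263107247139*sqrt(14) ≈ 2.6361e+12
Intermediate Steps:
o(x) = -x/4
z(c) = c*(c + sqrt(-3/2 + c)) (z(c) = (sqrt(c - 1/4*6) + c)*c = (sqrt(c - 3/2) + c)*c = (sqrt(-3/2 + c) + c)*c = (c + sqrt(-3/2 + c))*c = c*(c + sqrt(-3/2 + c)))
z((4 - 1)*(3 + q(4, 4)))**4 = (((4 - 1)*(3 + 2*4))*(sqrt(-6 + 4*((4 - 1)*(3 + 2*4))) + 2*((4 - 1)*(3 + 2*4)))/2)**4 = ((3*(3 + 8))*(sqrt(-6 + 4*(3*(3 + 8))) + 2*(3*(3 + 8)))/2)**4 = ((3*11)*(sqrt(-6 + 4*(3*11)) + 2*(3*11))/2)**4 = ((1/2)*33*(sqrt(-6 + 4*33) + 2*33))**4 = ((1/2)*33*(sqrt(-6 + 132) + 66))**4 = ((1/2)*33*(sqrt(126) + 66))**4 = ((1/2)*33*(3*sqrt(14) + 66))**4 = ((1/2)*33*(66 + 3*sqrt(14)))**4 = (1089 + 99*sqrt(14)/2)**4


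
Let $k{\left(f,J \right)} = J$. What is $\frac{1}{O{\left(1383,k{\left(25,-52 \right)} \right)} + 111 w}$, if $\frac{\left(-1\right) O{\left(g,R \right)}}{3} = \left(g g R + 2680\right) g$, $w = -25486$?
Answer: $\frac{1}{412644878106} \approx 2.4234 \cdot 10^{-12}$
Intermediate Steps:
$O{\left(g,R \right)} = - 3 g \left(2680 + R g^{2}\right)$ ($O{\left(g,R \right)} = - 3 \left(g g R + 2680\right) g = - 3 \left(g^{2} R + 2680\right) g = - 3 \left(R g^{2} + 2680\right) g = - 3 \left(2680 + R g^{2}\right) g = - 3 g \left(2680 + R g^{2}\right)$)
$\frac{1}{O{\left(1383,k{\left(25,-52 \right)} \right)} + 111 w} = \frac{1}{\left(-3\right) 1383 \left(2680 - 52 \cdot 1383^{2}\right) + 111 \left(-25486\right)} = \frac{1}{\left(-3\right) 1383 \left(2680 - 99459828\right) - 2828946} = \frac{1}{\left(-3\right) 1383 \left(-99457148\right) - 2828946} = \frac{1}{412647707052 - 2828946} = \frac{1}{412644878106}$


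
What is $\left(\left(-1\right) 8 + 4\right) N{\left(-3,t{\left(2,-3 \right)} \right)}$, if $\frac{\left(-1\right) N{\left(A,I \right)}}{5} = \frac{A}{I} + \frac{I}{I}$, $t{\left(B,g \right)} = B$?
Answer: $-10$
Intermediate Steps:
$N{\left(A,I \right)} = -5 - \frac{5 A}{I}$ ($N{\left(A,I \right)} = - 5 \left(\frac{A}{I} + \frac{I}{I}\right) = - 5 \left(\frac{A}{I} + 1\right) = - 5 \left(1 + \frac{A}{I}\right) = -5 - \frac{5 A}{I}$)
$\left(\left(-1\right) 8 + 4\right) N{\left(-3,t{\left(2,-3 \right)} \right)} = \left(\left(-1\right) 8 + 4\right) \left(-5 - - \frac{15}{2}\right) = \left(-8 + 4\right) \left(-5 - \left(-15\right) \frac{1}{2}\right) = - 4 \left(-5 + \frac{15}{2}\right) = \left(-4\right) \frac{5}{2} = -10$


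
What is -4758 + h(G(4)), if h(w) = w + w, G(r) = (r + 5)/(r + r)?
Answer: -19023/4 ≈ -4755.8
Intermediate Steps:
G(r) = (5 + r)/(2*r) (G(r) = (5 + r)/((2*r)) = (5 + r)*(1/(2*r)) = (5 + r)/(2*r))
h(w) = 2*w
-4758 + h(G(4)) = -4758 + 2*((1/2)*(5 + 4)/4) = -4758 + 2*((1/2)*(1/4)*9) = -4758 + 2*(9/8) = -4758 + 9/4 = -19023/4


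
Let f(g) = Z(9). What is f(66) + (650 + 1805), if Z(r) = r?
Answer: 2464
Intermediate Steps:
f(g) = 9
f(66) + (650 + 1805) = 9 + (650 + 1805) = 9 + 2455 = 2464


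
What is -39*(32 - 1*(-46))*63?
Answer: -191646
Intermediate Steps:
-39*(32 - 1*(-46))*63 = -39*(32 + 46)*63 = -39*78*63 = -3042*63 = -191646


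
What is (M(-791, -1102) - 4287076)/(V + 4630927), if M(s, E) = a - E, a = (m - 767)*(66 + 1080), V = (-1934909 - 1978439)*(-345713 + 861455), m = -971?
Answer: 570702/183479390299 ≈ 3.1104e-6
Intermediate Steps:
V = -2018277924216 (V = -3913348*515742 = -2018277924216)
a = -1991748 (a = (-971 - 767)*(66 + 1080) = -1738*1146 = -1991748)
M(s, E) = -1991748 - E
(M(-791, -1102) - 4287076)/(V + 4630927) = ((-1991748 - 1*(-1102)) - 4287076)/(-2018277924216 + 4630927) = ((-1991748 + 1102) - 4287076)/(-2018273293289) = (-1990646 - 4287076)*(-1/2018273293289) = -6277722*(-1/2018273293289) = 570702/183479390299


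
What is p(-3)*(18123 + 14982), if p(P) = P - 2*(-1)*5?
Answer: 231735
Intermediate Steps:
p(P) = 10 + P (p(P) = P + 2*5 = P + 10 = 10 + P)
p(-3)*(18123 + 14982) = (10 - 3)*(18123 + 14982) = 7*33105 = 231735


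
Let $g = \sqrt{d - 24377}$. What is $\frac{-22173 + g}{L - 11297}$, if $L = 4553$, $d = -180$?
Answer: $\frac{7391}{2248} - \frac{i \sqrt{24557}}{6744} \approx 3.2878 - 0.023236 i$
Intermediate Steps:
$g = i \sqrt{24557}$ ($g = \sqrt{-180 - 24377} = \sqrt{-24557} = i \sqrt{24557} \approx 156.71 i$)
$\frac{-22173 + g}{L - 11297} = \frac{-22173 + i \sqrt{24557}}{4553 - 11297} = \frac{-22173 + i \sqrt{24557}}{-6744} = \left(-22173 + i \sqrt{24557}\right) \left(- \frac{1}{6744}\right) = \frac{7391}{2248} - \frac{i \sqrt{24557}}{6744}$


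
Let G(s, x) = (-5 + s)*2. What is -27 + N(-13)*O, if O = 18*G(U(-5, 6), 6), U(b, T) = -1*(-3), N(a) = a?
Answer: 909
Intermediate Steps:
U(b, T) = 3
G(s, x) = -10 + 2*s
O = -72 (O = 18*(-10 + 2*3) = 18*(-10 + 6) = 18*(-4) = -72)
-27 + N(-13)*O = -27 - 13*(-72) = -27 + 936 = 909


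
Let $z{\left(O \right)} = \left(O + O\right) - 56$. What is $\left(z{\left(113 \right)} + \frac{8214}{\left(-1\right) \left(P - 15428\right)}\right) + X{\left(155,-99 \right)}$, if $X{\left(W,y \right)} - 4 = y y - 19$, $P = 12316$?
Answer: $\frac{15495643}{1556} \approx 9958.6$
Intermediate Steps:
$X{\left(W,y \right)} = -15 + y^{2}$ ($X{\left(W,y \right)} = 4 + \left(y y - 19\right) = 4 + \left(y^{2} - 19\right) = 4 + \left(-19 + y^{2}\right) = -15 + y^{2}$)
$z{\left(O \right)} = -56 + 2 O$ ($z{\left(O \right)} = 2 O - 56 = -56 + 2 O$)
$\left(z{\left(113 \right)} + \frac{8214}{\left(-1\right) \left(P - 15428\right)}\right) + X{\left(155,-99 \right)} = \left(\left(-56 + 2 \cdot 113\right) + \frac{8214}{\left(-1\right) \left(12316 - 15428\right)}\right) - \left(15 - \left(-99\right)^{2}\right) = \left(\left(-56 + 226\right) + \frac{8214}{\left(-1\right) \left(12316 - 15428\right)}\right) + \left(-15 + 9801\right) = \left(170 + \frac{8214}{\left(-1\right) \left(-3112\right)}\right) + 9786 = \left(170 + \frac{8214}{3112}\right) + 9786 = \left(170 + 8214 \cdot \frac{1}{3112}\right) + 9786 = \left(170 + \frac{4107}{1556}\right) + 9786 = \frac{268627}{1556} + 9786 = \frac{15495643}{1556}$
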